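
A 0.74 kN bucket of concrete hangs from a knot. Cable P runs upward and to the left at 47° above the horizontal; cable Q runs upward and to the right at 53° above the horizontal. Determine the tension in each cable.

T_P = 0.4522 kN, T_Q = 0.5125 kN

ΣF_x = 0: −T_P·cos47° + T_Q·cos53° = 0 → T_Q = 1.13324·T_P.
ΣF_y = 0: T_P·sin47° + T_Q·sin53° = 0.74.
Substitute: T_P·(0.731354 + 1.13324·0.798636) = 0.74 → T_P = 0.452212 ≈ 0.4522 kN.
Then T_Q = 1.13324 × 0.452212 = 0.5125 kN.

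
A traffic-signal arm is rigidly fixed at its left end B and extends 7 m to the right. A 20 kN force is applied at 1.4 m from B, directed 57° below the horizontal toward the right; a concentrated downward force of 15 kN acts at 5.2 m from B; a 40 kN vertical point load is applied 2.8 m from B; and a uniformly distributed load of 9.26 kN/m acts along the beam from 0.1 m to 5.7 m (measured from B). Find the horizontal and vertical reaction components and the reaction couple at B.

Resultant of the distributed load: 9.26 × 5.6 = 51.856 kN at 2.9 m from B.
ΣF_x = 0: B_x + 20·cos57° = 0 → B_x = -10.89 kN.
ΣF_y = 0: B_y − 20·sin57° − 15 − 40 − 9.26·5.6 = 0 → B_y = 123.6 kN.
ΣM about B: M_B − 20·sin57°·1.4 − 15·5.2 − 40·2.8 − (9.26·5.6)·2.9 = 0 → M_B = 363.9 kN·m.

B_x = -10.89 kN, B_y = 123.6 kN, M_B = 363.9 kN·m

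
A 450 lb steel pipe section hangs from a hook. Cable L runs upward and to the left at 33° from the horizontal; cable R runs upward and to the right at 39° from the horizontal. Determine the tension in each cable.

T_L = 367.7 lb, T_R = 396.8 lb

ΣF_x = 0: −T_L·cos33° + T_R·cos39° = 0 → T_R = 1.07917·T_L.
ΣF_y = 0: T_L·sin33° + T_R·sin39° = 450.
Substitute: T_L·(0.544639 + 1.07917·0.62932) = 450 → T_L = 367.712 ≈ 367.7 lb.
Then T_R = 1.07917 × 367.712 = 396.8 lb.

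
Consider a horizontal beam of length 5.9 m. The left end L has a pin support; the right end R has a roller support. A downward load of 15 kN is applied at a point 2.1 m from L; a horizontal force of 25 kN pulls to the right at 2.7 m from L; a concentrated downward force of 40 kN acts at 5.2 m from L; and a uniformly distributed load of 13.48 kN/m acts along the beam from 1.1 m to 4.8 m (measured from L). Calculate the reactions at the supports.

L_x = -25.00 kN, L_y = 39.34 kN, R_y = 65.53 kN

Resultant of the distributed load: 13.48 × 3.7 = 49.876 kN at 2.95 m from L.
Moments about L: R_y·5.9 − 15·2.1 − 40·5.2 − (13.48·3.7)·2.95 = 0 → R_y = 386.6342/5.9 = 65.5312 ≈ 65.53 kN.
ΣF_y = 0: L_y + 65.5312 − 15 − 40 − 13.48·3.7 = 0 → L_y = 39.34 kN.
ΣF_x = 0: L_x + 25 = 0 → L_x = -25.00 kN.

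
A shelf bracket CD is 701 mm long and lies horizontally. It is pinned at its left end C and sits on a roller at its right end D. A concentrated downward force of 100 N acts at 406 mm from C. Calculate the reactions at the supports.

C_x = 0, C_y = 42.08 N, D_y = 57.92 N

Taking moments about C: D_y·701 − 100·406 = 0 → D_y = 40600/701 = 57.9173 ≈ 57.92 N.
ΣF_y = 0: C_y + 57.9173 − 100 = 0 → C_y = 42.08 N.
ΣF_x = 0: no horizontal applied forces, so C_x = 0.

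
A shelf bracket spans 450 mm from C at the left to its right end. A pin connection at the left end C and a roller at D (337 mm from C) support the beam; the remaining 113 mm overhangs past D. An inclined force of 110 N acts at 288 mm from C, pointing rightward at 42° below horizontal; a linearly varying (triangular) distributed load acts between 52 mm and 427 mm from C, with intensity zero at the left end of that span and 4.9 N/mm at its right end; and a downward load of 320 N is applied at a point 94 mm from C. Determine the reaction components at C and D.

C_x = -81.75 N, C_y = 336.9 N, D_y = 975.5 N

Resultant of the triangular load: ½ × 4.9 × 375 = 918.75 N, acting at 302 mm from C (one-third of the span from the peak).
Taking moments about C: D_y·337 − 110·sin42°·288 − (½·4.9·375)·302 − 320·94 = 0 → D_y = 328741/337 = 975.493 ≈ 975.5 N.
ΣF_y = 0: C_y + 975.493 − 110·sin42° − ½·4.9·375 − 320 = 0 → C_y = 336.9 N.
ΣF_x = 0: C_x + 110·cos42° = 0 → C_x = -81.75 N.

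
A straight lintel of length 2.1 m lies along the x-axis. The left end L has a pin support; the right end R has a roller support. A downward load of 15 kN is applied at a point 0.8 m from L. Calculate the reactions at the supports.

L_x = 0, L_y = 9.286 kN, R_y = 5.714 kN

Moments about L: R_y·2.1 − 15·0.8 = 0 → R_y = 12/2.1 = 5.71429 ≈ 5.714 kN.
ΣF_y = 0: L_y + 5.71429 − 15 = 0 → L_y = 9.286 kN.
ΣF_x = 0: no horizontal applied forces, so L_x = 0.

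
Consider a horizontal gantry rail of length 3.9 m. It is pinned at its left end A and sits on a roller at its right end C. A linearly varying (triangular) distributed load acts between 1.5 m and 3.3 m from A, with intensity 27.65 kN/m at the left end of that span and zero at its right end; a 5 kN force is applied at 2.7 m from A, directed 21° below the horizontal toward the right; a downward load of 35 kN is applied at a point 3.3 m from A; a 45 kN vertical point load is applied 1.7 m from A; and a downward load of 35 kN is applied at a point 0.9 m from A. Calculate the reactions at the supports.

A_x = -4.668 kN, A_y = 69.73 kN, C_y = 71.95 kN

Resultant of the triangular load: ½ × 27.65 × 1.8 = 24.885 kN, acting at 2.1 m from A (one-third of the span from the peak).
Taking moments about A: C_y·3.9 − (½·27.65·1.8)·2.1 − 5·sin21°·2.7 − 35·3.3 − 45·1.7 − 35·0.9 = 0 → C_y = 280.596/3.9 = 71.9477 ≈ 71.95 kN.
ΣF_y = 0: A_y + 71.9477 − ½·27.65·1.8 − 5·sin21° − 35 − 45 − 35 = 0 → A_y = 69.73 kN.
ΣF_x = 0: A_x + 5·cos21° = 0 → A_x = -4.668 kN.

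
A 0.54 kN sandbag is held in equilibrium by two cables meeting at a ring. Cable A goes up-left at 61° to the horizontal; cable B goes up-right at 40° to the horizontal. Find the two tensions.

T_A = 0.4214 kN, T_B = 0.2667 kN

ΣF_x = 0: −T_A·cos61° + T_B·cos40° = 0 → T_B = 0.632874·T_A.
ΣF_y = 0: T_A·sin61° + T_B·sin40° = 0.54.
Substitute: T_A·(0.87462 + 0.632874·0.642788) = 0.54 → T_A = 0.421406 ≈ 0.4214 kN.
Then T_B = 0.632874 × 0.421406 = 0.2667 kN.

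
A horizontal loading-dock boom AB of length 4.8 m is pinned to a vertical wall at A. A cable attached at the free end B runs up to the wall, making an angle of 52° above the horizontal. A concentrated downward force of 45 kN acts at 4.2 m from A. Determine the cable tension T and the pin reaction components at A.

T = 49.97 kN, A_x = 30.76 kN, A_y = 5.625 kN

ΣM about A: T·sin52°·4.8 − 45·4.2 = 0 → T = 189/(4.8·0.788011) = 49.9676 ≈ 49.97 kN.
ΣF_x = 0: A_x − T·cos52° = 0 → A_x = 49.9676 × 0.615661 = 30.76 kN.
ΣF_y = 0: A_y + T·sin52° − 45 = 0 → A_y = 45 − 49.9676 × 0.788011 = 5.625 kN.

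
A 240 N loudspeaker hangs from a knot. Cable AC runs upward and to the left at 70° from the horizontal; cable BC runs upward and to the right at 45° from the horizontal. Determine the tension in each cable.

T_AC = 187.2 N, T_BC = 90.57 N

ΣF_x = 0: −T_AC·cos70° + T_BC·cos45° = 0 → T_BC = 0.48369·T_AC.
ΣF_y = 0: T_AC·sin70° + T_BC·sin45° = 240.
Substitute: T_AC·(0.939693 + 0.48369·0.707107) = 240 → T_AC = 187.249 ≈ 187.2 N.
Then T_BC = 0.48369 × 187.249 = 90.57 N.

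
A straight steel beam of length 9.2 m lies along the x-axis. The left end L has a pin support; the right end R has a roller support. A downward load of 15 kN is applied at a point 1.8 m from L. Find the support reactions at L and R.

ΣM about L: R_y·9.2 − 15·1.8 = 0 → R_y = 27/9.2 = 2.93478 ≈ 2.935 kN.
ΣF_y = 0: L_y + 2.93478 − 15 = 0 → L_y = 12.07 kN.
ΣF_x = 0: no horizontal applied forces, so L_x = 0.

L_x = 0, L_y = 12.07 kN, R_y = 2.935 kN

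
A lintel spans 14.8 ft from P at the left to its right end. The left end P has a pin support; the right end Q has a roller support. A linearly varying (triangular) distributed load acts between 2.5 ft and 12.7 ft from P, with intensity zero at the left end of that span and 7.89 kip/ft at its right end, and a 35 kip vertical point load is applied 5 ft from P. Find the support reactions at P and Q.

Resultant of the triangular load: ½ × 7.89 × 10.2 = 40.239 kip, acting at 9.3 ft from P (one-third of the span from the peak).
ΣM about P: Q_y·14.8 − (½·7.89·10.2)·9.3 − 35·5 = 0 → Q_y = 549.2227/14.8 = 37.1096 ≈ 37.11 kip.
ΣF_y = 0: P_y + 37.1096 − ½·7.89·10.2 − 35 = 0 → P_y = 38.13 kip.
ΣF_x = 0: no horizontal applied forces, so P_x = 0.

P_x = 0, P_y = 38.13 kip, Q_y = 37.11 kip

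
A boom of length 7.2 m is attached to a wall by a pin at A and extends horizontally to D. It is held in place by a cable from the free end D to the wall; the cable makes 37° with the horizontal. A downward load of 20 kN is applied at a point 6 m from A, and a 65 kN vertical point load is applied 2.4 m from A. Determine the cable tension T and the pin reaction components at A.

ΣM about A: T·sin37°·7.2 − 20·6 − 65·2.4 = 0 → T = 276/(7.2·0.601815) = 63.6962 ≈ 63.70 kN.
ΣF_x = 0: A_x − T·cos37° = 0 → A_x = 63.6962 × 0.798636 = 50.87 kN.
ΣF_y = 0: A_y + T·sin37° − 20 − 65 = 0 → A_y = 85 − 63.6962 × 0.601815 = 46.67 kN.

T = 63.70 kN, A_x = 50.87 kN, A_y = 46.67 kN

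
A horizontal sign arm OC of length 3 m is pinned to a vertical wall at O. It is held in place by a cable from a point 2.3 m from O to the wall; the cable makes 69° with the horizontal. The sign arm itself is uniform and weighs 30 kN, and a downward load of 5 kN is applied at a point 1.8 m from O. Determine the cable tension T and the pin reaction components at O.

T = 25.15 kN, O_x = 9.012 kN, O_y = 11.52 kN

ΣM about O: T·sin69°·2.3 − 30·1.5 − 5·1.8 = 0 → T = 54/(2.3·0.93358) = 25.1486 ≈ 25.15 kN.
ΣF_x = 0: O_x − T·cos69° = 0 → O_x = 25.1486 × 0.358368 = 9.012 kN.
ΣF_y = 0: O_y + T·sin69° − 30 − 5 = 0 → O_y = 35 − 25.1486 × 0.93358 = 11.52 kN.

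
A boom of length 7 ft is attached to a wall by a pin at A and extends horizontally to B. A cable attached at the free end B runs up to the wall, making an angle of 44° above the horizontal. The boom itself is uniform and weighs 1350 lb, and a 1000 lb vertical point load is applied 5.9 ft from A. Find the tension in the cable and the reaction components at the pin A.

ΣM about A: T·sin44°·7 − 1350·3.5 − 1000·5.9 = 0 → T = 10625/(7·0.694658) = 2185.04 ≈ 2185 lb.
ΣF_x = 0: A_x − T·cos44° = 0 → A_x = 2185.04 × 0.71934 = 1572 lb.
ΣF_y = 0: A_y + T·sin44° − 1350 − 1000 = 0 → A_y = 2350 − 2185.04 × 0.694658 = 832.1 lb.

T = 2185 lb, A_x = 1572 lb, A_y = 832.1 lb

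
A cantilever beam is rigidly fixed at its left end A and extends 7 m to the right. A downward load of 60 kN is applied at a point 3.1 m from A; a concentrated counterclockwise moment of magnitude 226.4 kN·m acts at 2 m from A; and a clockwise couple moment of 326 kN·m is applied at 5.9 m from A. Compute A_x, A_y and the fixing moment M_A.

ΣF_x = 0: A_x = 0.
ΣF_y = 0: A_y − 60 = 0 → A_y = 60.00 kN.
ΣM about A: M_A − 60·3.1 + 226.4 − 326 = 0 → M_A = 285.6 kN·m.

A_x = 0, A_y = 60.00 kN, M_A = 285.6 kN·m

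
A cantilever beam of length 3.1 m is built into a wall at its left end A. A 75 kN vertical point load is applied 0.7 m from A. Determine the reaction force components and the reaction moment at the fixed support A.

A_x = 0, A_y = 75.00 kN, M_A = 52.50 kN·m

ΣF_x = 0: A_x = 0.
ΣF_y = 0: A_y − 75 = 0 → A_y = 75.00 kN.
ΣM about A: M_A − 75·0.7 = 0 → M_A = 52.50 kN·m.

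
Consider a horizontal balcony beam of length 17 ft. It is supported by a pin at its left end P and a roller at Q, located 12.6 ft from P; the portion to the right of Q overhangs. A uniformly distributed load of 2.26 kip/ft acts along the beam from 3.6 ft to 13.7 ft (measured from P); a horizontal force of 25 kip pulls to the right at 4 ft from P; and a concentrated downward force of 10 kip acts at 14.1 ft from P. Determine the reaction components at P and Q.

Resultant of the distributed load: 2.26 × 10.1 = 22.826 kip at 8.65 ft from P.
Moments about P: Q_y·12.6 − (2.26·10.1)·8.65 − 10·14.1 = 0 → Q_y = 338.4449/12.6 = 26.8607 ≈ 26.86 kip.
ΣF_y = 0: P_y + 26.8607 − 2.26·10.1 − 10 = 0 → P_y = 5.965 kip.
ΣF_x = 0: P_x + 25 = 0 → P_x = -25.00 kip.

P_x = -25.00 kip, P_y = 5.965 kip, Q_y = 26.86 kip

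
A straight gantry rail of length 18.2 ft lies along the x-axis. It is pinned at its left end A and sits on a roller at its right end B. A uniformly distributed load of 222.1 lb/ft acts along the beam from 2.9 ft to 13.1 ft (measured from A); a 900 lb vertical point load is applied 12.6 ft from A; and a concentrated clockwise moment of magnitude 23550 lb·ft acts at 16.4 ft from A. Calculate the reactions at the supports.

A_x = 0, A_y = 252.6 lb, B_y = 2913 lb

Resultant of the distributed load: 222.1 × 10.2 = 2265.42 lb at 8 ft from A.
ΣM about A: B_y·18.2 − (222.1·10.2)·8 − 900·12.6 − 23550 = 0 → B_y = 53013.36/18.2 = 2912.82 ≈ 2913 lb.
ΣF_y = 0: A_y + 2912.82 − 222.1·10.2 − 900 = 0 → A_y = 252.6 lb.
ΣF_x = 0: no horizontal applied forces, so A_x = 0.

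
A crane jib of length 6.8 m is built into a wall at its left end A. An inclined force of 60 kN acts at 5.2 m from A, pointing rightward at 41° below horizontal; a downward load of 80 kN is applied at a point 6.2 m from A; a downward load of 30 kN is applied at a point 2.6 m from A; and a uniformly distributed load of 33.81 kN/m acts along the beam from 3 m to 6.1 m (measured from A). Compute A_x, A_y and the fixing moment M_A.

Resultant of the distributed load: 33.81 × 3.1 = 104.811 kN at 4.55 m from A.
ΣF_x = 0: A_x + 60·cos41° = 0 → A_x = -45.28 kN.
ΣF_y = 0: A_y − 60·sin41° − 80 − 30 − 33.81·3.1 = 0 → A_y = 254.2 kN.
ΣM about A: M_A − 60·sin41°·5.2 − 80·6.2 − 30·2.6 − (33.81·3.1)·4.55 = 0 → M_A = 1256 kN·m.

A_x = -45.28 kN, A_y = 254.2 kN, M_A = 1256 kN·m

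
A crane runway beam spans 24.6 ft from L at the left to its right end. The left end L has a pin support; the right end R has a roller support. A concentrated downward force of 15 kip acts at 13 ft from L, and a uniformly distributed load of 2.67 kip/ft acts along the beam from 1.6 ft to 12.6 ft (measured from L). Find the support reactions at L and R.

Resultant of the distributed load: 2.67 × 11 = 29.37 kip at 7.1 ft from L.
Moments about L: R_y·24.6 − 15·13 − (2.67·11)·7.1 = 0 → R_y = 403.527/24.6 = 16.4035 ≈ 16.40 kip.
ΣF_y = 0: L_y + 16.4035 − 15 − 2.67·11 = 0 → L_y = 27.97 kip.
ΣF_x = 0: no horizontal applied forces, so L_x = 0.

L_x = 0, L_y = 27.97 kip, R_y = 16.40 kip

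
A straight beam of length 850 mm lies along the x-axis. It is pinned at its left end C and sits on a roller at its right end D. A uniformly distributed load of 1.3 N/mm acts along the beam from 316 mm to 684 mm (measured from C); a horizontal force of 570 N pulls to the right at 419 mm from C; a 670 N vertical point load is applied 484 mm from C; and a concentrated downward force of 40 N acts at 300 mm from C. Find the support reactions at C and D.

C_x = -570.0 N, C_y = 511.4 N, D_y = 677.0 N

Resultant of the distributed load: 1.3 × 368 = 478.4 N at 500 mm from C.
Moments about C: D_y·850 − (1.3·368)·500 − 670·484 − 40·300 = 0 → D_y = 575480/850 = 677.035 ≈ 677.0 N.
ΣF_y = 0: C_y + 677.035 − 1.3·368 − 670 − 40 = 0 → C_y = 511.4 N.
ΣF_x = 0: C_x + 570 = 0 → C_x = -570.0 N.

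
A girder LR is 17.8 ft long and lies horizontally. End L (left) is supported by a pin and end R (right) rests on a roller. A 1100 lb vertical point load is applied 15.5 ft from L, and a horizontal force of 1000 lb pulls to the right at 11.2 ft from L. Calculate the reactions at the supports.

Taking moments about L: R_y·17.8 − 1100·15.5 = 0 → R_y = 17050/17.8 = 957.865 ≈ 957.9 lb.
ΣF_y = 0: L_y + 957.865 − 1100 = 0 → L_y = 142.1 lb.
ΣF_x = 0: L_x + 1000 = 0 → L_x = -1000 lb.

L_x = -1000 lb, L_y = 142.1 lb, R_y = 957.9 lb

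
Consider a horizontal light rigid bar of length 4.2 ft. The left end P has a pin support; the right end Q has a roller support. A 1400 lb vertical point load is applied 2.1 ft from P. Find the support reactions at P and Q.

Moments about P: Q_y·4.2 − 1400·2.1 = 0 → Q_y = 2940/4.2 = 700.0 lb.
ΣF_y = 0: P_y + 700 − 1400 = 0 → P_y = 700.0 lb.
ΣF_x = 0: no horizontal applied forces, so P_x = 0.

P_x = 0, P_y = 700.0 lb, Q_y = 700.0 lb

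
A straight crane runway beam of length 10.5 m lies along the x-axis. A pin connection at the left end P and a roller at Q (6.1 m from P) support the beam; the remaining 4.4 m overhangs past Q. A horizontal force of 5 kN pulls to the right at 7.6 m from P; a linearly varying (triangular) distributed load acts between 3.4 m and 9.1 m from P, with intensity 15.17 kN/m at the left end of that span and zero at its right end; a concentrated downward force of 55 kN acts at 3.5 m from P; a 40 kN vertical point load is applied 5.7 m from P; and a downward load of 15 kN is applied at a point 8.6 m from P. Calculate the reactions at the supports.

Resultant of the triangular load: ½ × 15.17 × 5.7 = 43.2345 kN, acting at 5.3 m from P (one-third of the span from the peak).
ΣM about P: Q_y·6.1 − (½·15.17·5.7)·5.3 − 55·3.5 − 40·5.7 − 15·8.6 = 0 → Q_y = 778.64285/6.1 = 127.646 ≈ 127.6 kN.
ΣF_y = 0: P_y + 127.646 − ½·15.17·5.7 − 55 − 40 − 15 = 0 → P_y = 25.59 kN.
ΣF_x = 0: P_x + 5 = 0 → P_x = -5.000 kN.

P_x = -5.000 kN, P_y = 25.59 kN, Q_y = 127.6 kN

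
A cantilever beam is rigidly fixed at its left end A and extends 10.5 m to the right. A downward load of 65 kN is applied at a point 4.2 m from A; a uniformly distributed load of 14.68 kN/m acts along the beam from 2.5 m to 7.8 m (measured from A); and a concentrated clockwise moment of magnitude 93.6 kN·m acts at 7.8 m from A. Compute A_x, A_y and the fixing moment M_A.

A_x = 0, A_y = 142.8 kN, M_A = 767.3 kN·m

Resultant of the distributed load: 14.68 × 5.3 = 77.804 kN at 5.15 m from A.
ΣF_x = 0: A_x = 0.
ΣF_y = 0: A_y − 65 − 14.68·5.3 = 0 → A_y = 142.8 kN.
ΣM about A: M_A − 65·4.2 − (14.68·5.3)·5.15 − 93.6 = 0 → M_A = 767.3 kN·m.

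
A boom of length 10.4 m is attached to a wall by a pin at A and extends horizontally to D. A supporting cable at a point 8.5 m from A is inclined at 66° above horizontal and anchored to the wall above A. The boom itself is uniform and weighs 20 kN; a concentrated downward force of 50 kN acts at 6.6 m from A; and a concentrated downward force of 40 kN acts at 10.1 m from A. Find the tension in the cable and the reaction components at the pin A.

T = 107.9 kN, A_x = 43.89 kN, A_y = 11.41 kN

ΣM about A: T·sin66°·8.5 − 20·5.2 − 50·6.6 − 40·10.1 = 0 → T = 838/(8.5·0.913545) = 107.918 ≈ 107.9 kN.
ΣF_x = 0: A_x − T·cos66° = 0 → A_x = 107.918 × 0.406737 = 43.89 kN.
ΣF_y = 0: A_y + T·sin66° − 20 − 50 − 40 = 0 → A_y = 110 − 107.918 × 0.913545 = 11.41 kN.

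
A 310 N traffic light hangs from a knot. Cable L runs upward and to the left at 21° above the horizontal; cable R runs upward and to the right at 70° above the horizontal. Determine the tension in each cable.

T_L = 106.0 N, T_R = 289.5 N

ΣF_x = 0: −T_L·cos21° + T_R·cos70° = 0 → T_R = 2.72961·T_L.
ΣF_y = 0: T_L·sin21° + T_R·sin70° = 310.
Substitute: T_L·(0.358368 + 2.72961·0.939693) = 310 → T_L = 106.042 ≈ 106.0 N.
Then T_R = 2.72961 × 106.042 = 289.5 N.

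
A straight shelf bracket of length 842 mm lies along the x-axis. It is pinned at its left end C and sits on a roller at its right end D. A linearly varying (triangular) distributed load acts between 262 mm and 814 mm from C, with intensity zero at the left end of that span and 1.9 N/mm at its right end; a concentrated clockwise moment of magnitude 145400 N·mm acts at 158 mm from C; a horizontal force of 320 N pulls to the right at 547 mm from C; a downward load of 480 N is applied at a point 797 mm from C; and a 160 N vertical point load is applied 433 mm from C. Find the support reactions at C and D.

C_x = -320.0 N, C_y = 62.72 N, D_y = 1102 N

Resultant of the triangular load: ½ × 1.9 × 552 = 524.4 N, acting at 630 mm from C (one-third of the span from the peak).
Moments about C: D_y·842 − (½·1.9·552)·630 − 145400 − 480·797 − 160·433 = 0 → D_y = 927612/842 = 1101.68 ≈ 1102 N.
ΣF_y = 0: C_y + 1101.68 − ½·1.9·552 − 480 − 160 = 0 → C_y = 62.72 N.
ΣF_x = 0: C_x + 320 = 0 → C_x = -320.0 N.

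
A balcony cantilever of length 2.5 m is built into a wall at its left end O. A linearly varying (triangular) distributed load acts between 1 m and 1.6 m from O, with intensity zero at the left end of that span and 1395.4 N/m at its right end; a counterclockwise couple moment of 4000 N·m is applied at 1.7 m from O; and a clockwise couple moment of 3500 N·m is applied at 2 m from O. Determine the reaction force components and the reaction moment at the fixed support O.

O_x = 0, O_y = 418.6 N, M_O = 86.07 N·m

Resultant of the triangular load: ½ × 1395.4 × 0.6 = 418.62 N, acting at 1.4 m from O (one-third of the span from the peak).
ΣF_x = 0: O_x = 0.
ΣF_y = 0: O_y − ½·1395.4·0.6 = 0 → O_y = 418.6 N.
ΣM about O: M_O − (½·1395.4·0.6)·1.4 + 4000 − 3500 = 0 → M_O = 86.07 N·m.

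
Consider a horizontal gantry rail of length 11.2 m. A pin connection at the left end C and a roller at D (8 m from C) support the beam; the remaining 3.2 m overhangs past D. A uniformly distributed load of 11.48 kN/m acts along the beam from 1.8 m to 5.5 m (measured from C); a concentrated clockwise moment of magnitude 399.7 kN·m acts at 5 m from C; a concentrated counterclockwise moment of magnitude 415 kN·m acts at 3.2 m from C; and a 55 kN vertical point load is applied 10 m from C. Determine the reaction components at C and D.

C_x = 0, C_y = 11.26 kN, D_y = 86.22 kN

Resultant of the distributed load: 11.48 × 3.7 = 42.476 kN at 3.65 m from C.
Taking moments about C: D_y·8 − (11.48·3.7)·3.65 − 399.7 + 415 − 55·10 = 0 → D_y = 689.7374/8 = 86.2172 ≈ 86.22 kN.
ΣF_y = 0: C_y + 86.2172 − 11.48·3.7 − 55 = 0 → C_y = 11.26 kN.
ΣF_x = 0: no horizontal applied forces, so C_x = 0.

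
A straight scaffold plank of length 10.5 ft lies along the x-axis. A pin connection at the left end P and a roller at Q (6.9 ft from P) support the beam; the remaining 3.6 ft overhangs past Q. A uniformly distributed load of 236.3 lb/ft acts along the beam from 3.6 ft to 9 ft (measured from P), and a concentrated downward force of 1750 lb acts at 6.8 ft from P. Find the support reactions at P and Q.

P_x = 0, P_y = 136.3 lb, Q_y = 2890 lb

Resultant of the distributed load: 236.3 × 5.4 = 1276.02 lb at 6.3 ft from P.
ΣM about P: Q_y·6.9 − (236.3·5.4)·6.3 − 1750·6.8 = 0 → Q_y = 19938.926/6.9 = 2889.7 ≈ 2890 lb.
ΣF_y = 0: P_y + 2889.7 − 236.3·5.4 − 1750 = 0 → P_y = 136.3 lb.
ΣF_x = 0: no horizontal applied forces, so P_x = 0.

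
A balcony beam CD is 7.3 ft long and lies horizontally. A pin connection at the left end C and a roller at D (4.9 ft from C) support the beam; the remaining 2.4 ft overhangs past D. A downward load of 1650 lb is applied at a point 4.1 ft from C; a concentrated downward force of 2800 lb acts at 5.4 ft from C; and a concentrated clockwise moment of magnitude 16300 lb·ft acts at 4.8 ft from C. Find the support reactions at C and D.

C_x = 0, C_y = -3343 lb, D_y = 7793 lb

Moments about C: D_y·4.9 − 1650·4.1 − 2800·5.4 − 16300 = 0 → D_y = 38185/4.9 = 7792.86 ≈ 7793 lb.
ΣF_y = 0: C_y + 7792.86 − 1650 − 2800 = 0 → C_y = -3343 lb.
ΣF_x = 0: no horizontal applied forces, so C_x = 0.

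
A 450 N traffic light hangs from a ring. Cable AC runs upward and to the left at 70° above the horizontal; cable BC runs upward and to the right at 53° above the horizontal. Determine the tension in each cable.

ΣF_x = 0: −T_AC·cos70° + T_BC·cos53° = 0 → T_BC = 0.568314·T_AC.
ΣF_y = 0: T_AC·sin70° + T_BC·sin53° = 450.
Substitute: T_AC·(0.939693 + 0.568314·0.798636) = 450 → T_AC = 322.912 ≈ 322.9 N.
Then T_BC = 0.568314 × 322.912 = 183.5 N.

T_AC = 322.9 N, T_BC = 183.5 N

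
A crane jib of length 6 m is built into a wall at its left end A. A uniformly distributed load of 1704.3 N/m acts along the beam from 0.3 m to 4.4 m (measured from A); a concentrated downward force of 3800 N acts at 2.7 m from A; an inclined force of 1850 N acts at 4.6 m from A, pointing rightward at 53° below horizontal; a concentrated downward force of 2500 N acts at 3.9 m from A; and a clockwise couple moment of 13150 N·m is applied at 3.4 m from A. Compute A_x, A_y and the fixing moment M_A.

Resultant of the distributed load: 1704.3 × 4.1 = 6987.63 N at 2.35 m from A.
ΣF_x = 0: A_x + 1850·cos53° = 0 → A_x = -1113 N.
ΣF_y = 0: A_y − 1704.3·4.1 − 3800 − 1850·sin53° − 2500 = 0 → A_y = 14770 N.
ΣM about A: M_A − (1704.3·4.1)·2.35 − 3800·2.7 − 1850·sin53°·4.6 − 2500·3.9 − 13150 = 0 → M_A = 56380 N·m.

A_x = -1113 N, A_y = 14770 N, M_A = 56380 N·m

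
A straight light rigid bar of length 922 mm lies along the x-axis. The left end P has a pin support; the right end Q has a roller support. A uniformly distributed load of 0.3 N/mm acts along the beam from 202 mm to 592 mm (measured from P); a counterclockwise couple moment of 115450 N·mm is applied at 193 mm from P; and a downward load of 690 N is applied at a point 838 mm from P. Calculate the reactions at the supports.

P_x = 0, P_y = 254.7 N, Q_y = 552.3 N

Resultant of the distributed load: 0.3 × 390 = 117 N at 397 mm from P.
ΣM about P: Q_y·922 − (0.3·390)·397 + 115450 − 690·838 = 0 → Q_y = 509219/922 = 552.298 ≈ 552.3 N.
ΣF_y = 0: P_y + 552.298 − 0.3·390 − 690 = 0 → P_y = 254.7 N.
ΣF_x = 0: no horizontal applied forces, so P_x = 0.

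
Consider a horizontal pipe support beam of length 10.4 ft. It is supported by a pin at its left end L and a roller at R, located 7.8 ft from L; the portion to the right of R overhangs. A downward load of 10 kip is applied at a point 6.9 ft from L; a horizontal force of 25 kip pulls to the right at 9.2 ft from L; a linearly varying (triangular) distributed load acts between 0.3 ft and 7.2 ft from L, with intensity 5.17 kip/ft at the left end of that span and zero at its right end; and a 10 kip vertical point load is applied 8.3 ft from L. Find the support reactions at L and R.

L_x = -25.00 kip, L_y = 12.40 kip, R_y = 25.43 kip

Resultant of the triangular load: ½ × 5.17 × 6.9 = 17.8365 kip, acting at 2.6 ft from L (one-third of the span from the peak).
Moments about L: R_y·7.8 − 10·6.9 − (½·5.17·6.9)·2.6 − 10·8.3 = 0 → R_y = 198.3749/7.8 = 25.4327 ≈ 25.43 kip.
ΣF_y = 0: L_y + 25.4327 − 10 − ½·5.17·6.9 − 10 = 0 → L_y = 12.40 kip.
ΣF_x = 0: L_x + 25 = 0 → L_x = -25.00 kip.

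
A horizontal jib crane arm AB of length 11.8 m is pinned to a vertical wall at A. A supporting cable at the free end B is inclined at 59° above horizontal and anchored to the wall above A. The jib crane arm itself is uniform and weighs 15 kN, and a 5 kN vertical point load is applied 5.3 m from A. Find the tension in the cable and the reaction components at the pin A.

ΣM about A: T·sin59°·11.8 − 15·5.9 − 5·5.3 = 0 → T = 115/(11.8·0.857167) = 11.3697 ≈ 11.37 kN.
ΣF_x = 0: A_x − T·cos59° = 0 → A_x = 11.3697 × 0.515038 = 5.856 kN.
ΣF_y = 0: A_y + T·sin59° − 15 − 5 = 0 → A_y = 20 − 11.3697 × 0.857167 = 10.25 kN.

T = 11.37 kN, A_x = 5.856 kN, A_y = 10.25 kN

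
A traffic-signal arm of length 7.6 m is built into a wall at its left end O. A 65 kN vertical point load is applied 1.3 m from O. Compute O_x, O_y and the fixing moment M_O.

O_x = 0, O_y = 65.00 kN, M_O = 84.50 kN·m

ΣF_x = 0: O_x = 0.
ΣF_y = 0: O_y − 65 = 0 → O_y = 65.00 kN.
ΣM about O: M_O − 65·1.3 = 0 → M_O = 84.50 kN·m.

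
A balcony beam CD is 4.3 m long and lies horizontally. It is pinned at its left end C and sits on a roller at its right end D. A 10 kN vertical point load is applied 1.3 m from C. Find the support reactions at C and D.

C_x = 0, C_y = 6.977 kN, D_y = 3.023 kN

Taking moments about C: D_y·4.3 − 10·1.3 = 0 → D_y = 13/4.3 = 3.02326 ≈ 3.023 kN.
ΣF_y = 0: C_y + 3.02326 − 10 = 0 → C_y = 6.977 kN.
ΣF_x = 0: no horizontal applied forces, so C_x = 0.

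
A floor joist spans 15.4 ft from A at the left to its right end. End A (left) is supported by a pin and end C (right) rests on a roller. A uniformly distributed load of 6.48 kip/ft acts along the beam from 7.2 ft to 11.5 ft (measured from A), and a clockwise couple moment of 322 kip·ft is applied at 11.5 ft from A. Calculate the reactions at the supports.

Resultant of the distributed load: 6.48 × 4.3 = 27.864 kip at 9.35 ft from A.
ΣM about A: C_y·15.4 − (6.48·4.3)·9.35 − 322 = 0 → C_y = 582.5284/15.4 = 37.8265 ≈ 37.83 kip.
ΣF_y = 0: A_y + 37.8265 − 6.48·4.3 = 0 → A_y = -9.963 kip.
ΣF_x = 0: no horizontal applied forces, so A_x = 0.

A_x = 0, A_y = -9.963 kip, C_y = 37.83 kip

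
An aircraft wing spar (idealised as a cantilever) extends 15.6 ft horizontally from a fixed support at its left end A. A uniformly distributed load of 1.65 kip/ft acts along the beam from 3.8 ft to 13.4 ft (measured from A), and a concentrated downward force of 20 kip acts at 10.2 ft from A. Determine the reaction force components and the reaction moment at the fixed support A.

Resultant of the distributed load: 1.65 × 9.6 = 15.84 kip at 8.6 ft from A.
ΣF_x = 0: A_x = 0.
ΣF_y = 0: A_y − 1.65·9.6 − 20 = 0 → A_y = 35.84 kip.
ΣM about A: M_A − (1.65·9.6)·8.6 − 20·10.2 = 0 → M_A = 340.2 kip·ft.

A_x = 0, A_y = 35.84 kip, M_A = 340.2 kip·ft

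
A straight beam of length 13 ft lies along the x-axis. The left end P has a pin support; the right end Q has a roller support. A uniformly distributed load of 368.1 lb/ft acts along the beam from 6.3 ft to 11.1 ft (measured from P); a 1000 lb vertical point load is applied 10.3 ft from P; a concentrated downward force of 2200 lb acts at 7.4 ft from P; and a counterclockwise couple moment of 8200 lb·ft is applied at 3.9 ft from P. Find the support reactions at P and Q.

P_x = 0, P_y = 2371 lb, Q_y = 2596 lb

Resultant of the distributed load: 368.1 × 4.8 = 1766.88 lb at 8.7 ft from P.
ΣM about P: Q_y·13 − (368.1·4.8)·8.7 − 1000·10.3 − 2200·7.4 + 8200 = 0 → Q_y = 33751.856/13 = 2596.3 ≈ 2596 lb.
ΣF_y = 0: P_y + 2596.3 − 368.1·4.8 − 1000 − 2200 = 0 → P_y = 2371 lb.
ΣF_x = 0: no horizontal applied forces, so P_x = 0.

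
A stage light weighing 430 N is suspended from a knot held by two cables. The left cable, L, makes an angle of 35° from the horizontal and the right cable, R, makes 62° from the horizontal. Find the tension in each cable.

ΣF_x = 0: −T_L·cos35° + T_R·cos62° = 0 → T_R = 1.74484·T_L.
ΣF_y = 0: T_L·sin35° + T_R·sin62° = 430.
Substitute: T_L·(0.573576 + 1.74484·0.882948) = 430 → T_L = 203.389 ≈ 203.4 N.
Then T_R = 1.74484 × 203.389 = 354.9 N.

T_L = 203.4 N, T_R = 354.9 N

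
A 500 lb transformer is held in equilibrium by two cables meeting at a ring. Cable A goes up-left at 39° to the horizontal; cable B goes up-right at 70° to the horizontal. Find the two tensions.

T_A = 180.9 lb, T_B = 411.0 lb

ΣF_x = 0: −T_A·cos39° + T_B·cos70° = 0 → T_B = 2.27222·T_A.
ΣF_y = 0: T_A·sin39° + T_B·sin70° = 500.
Substitute: T_A·(0.62932 + 2.27222·0.939693) = 500 → T_A = 180.864 ≈ 180.9 lb.
Then T_B = 2.27222 × 180.864 = 411.0 lb.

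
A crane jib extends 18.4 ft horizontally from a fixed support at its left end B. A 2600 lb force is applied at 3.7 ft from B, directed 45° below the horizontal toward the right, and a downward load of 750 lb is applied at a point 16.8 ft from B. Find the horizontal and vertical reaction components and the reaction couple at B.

ΣF_x = 0: B_x + 2600·cos45° = 0 → B_x = -1838 lb.
ΣF_y = 0: B_y − 2600·sin45° − 750 = 0 → B_y = 2588 lb.
ΣM about B: M_B − 2600·sin45°·3.7 − 750·16.8 = 0 → M_B = 19400 lb·ft.

B_x = -1838 lb, B_y = 2588 lb, M_B = 19400 lb·ft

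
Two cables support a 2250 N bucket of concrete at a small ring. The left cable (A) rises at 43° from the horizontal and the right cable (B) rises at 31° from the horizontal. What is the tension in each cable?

ΣF_x = 0: −T_A·cos43° + T_B·cos31° = 0 → T_B = 0.853222·T_A.
ΣF_y = 0: T_A·sin43° + T_B·sin31° = 2250.
Substitute: T_A·(0.681998 + 0.853222·0.515038) = 2250 → T_A = 2006.35 ≈ 2006 N.
Then T_B = 0.853222 × 2006.35 = 1712 N.

T_A = 2006 N, T_B = 1712 N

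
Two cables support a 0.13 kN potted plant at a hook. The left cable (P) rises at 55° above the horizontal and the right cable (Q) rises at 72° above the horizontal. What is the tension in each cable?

ΣF_x = 0: −T_P·cos55° + T_Q·cos72° = 0 → T_Q = 1.85613·T_P.
ΣF_y = 0: T_P·sin55° + T_Q·sin72° = 0.13.
Substitute: T_P·(0.819152 + 1.85613·0.951057) = 0.13 → T_P = 0.0503011 ≈ 0.05030 kN.
Then T_Q = 1.85613 × 0.0503011 = 0.09337 kN.

T_P = 0.05030 kN, T_Q = 0.09337 kN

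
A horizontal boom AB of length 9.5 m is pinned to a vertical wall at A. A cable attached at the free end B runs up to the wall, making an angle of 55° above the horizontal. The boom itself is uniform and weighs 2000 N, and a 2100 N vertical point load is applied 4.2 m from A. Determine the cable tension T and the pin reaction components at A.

ΣM about A: T·sin55°·9.5 − 2000·4.75 − 2100·4.2 = 0 → T = 18320/(9.5·0.819152) = 2354.17 ≈ 2354 N.
ΣF_x = 0: A_x − T·cos55° = 0 → A_x = 2354.17 × 0.573576 = 1350 N.
ΣF_y = 0: A_y + T·sin55° − 2000 − 2100 = 0 → A_y = 4100 − 2354.17 × 0.819152 = 2172 N.

T = 2354 N, A_x = 1350 N, A_y = 2172 N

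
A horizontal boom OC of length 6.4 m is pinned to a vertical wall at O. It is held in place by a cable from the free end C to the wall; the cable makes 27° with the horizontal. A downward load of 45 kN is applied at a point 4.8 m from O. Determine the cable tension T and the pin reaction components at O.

T = 74.34 kN, O_x = 66.24 kN, O_y = 11.25 kN

ΣM about O: T·sin27°·6.4 − 45·4.8 = 0 → T = 216/(6.4·0.45399) = 74.3408 ≈ 74.34 kN.
ΣF_x = 0: O_x − T·cos27° = 0 → O_x = 74.3408 × 0.891007 = 66.24 kN.
ΣF_y = 0: O_y + T·sin27° − 45 = 0 → O_y = 45 − 74.3408 × 0.45399 = 11.25 kN.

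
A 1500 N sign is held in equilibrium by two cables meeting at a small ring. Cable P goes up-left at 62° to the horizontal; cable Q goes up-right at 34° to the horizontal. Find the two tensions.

T_P = 1250 N, T_Q = 708.1 N

ΣF_x = 0: −T_P·cos62° + T_Q·cos34° = 0 → T_Q = 0.566285·T_P.
ΣF_y = 0: T_P·sin62° + T_Q·sin34° = 1500.
Substitute: T_P·(0.882948 + 0.566285·0.559193) = 1500 → T_P = 1250.41 ≈ 1250 N.
Then T_Q = 0.566285 × 1250.41 = 708.1 N.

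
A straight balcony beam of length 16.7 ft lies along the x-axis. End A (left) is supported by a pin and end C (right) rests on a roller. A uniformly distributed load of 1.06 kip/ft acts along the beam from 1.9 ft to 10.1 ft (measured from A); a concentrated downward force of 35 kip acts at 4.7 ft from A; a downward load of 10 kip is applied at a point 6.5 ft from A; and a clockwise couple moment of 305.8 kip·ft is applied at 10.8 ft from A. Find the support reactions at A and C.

Resultant of the distributed load: 1.06 × 8.2 = 8.692 kip at 6 ft from A.
Moments about A: C_y·16.7 − (1.06·8.2)·6 − 35·4.7 − 10·6.5 − 305.8 = 0 → C_y = 587.452/16.7 = 35.1768 ≈ 35.18 kip.
ΣF_y = 0: A_y + 35.1768 − 1.06·8.2 − 35 − 10 = 0 → A_y = 18.52 kip.
ΣF_x = 0: no horizontal applied forces, so A_x = 0.

A_x = 0, A_y = 18.52 kip, C_y = 35.18 kip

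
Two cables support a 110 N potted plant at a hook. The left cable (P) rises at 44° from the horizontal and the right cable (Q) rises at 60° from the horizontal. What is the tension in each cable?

T_P = 56.68 N, T_Q = 81.55 N

ΣF_x = 0: −T_P·cos44° + T_Q·cos60° = 0 → T_Q = 1.43868·T_P.
ΣF_y = 0: T_P·sin44° + T_Q·sin60° = 110.
Substitute: T_P·(0.694658 + 1.43868·0.866025) = 110 → T_P = 56.6838 ≈ 56.68 N.
Then T_Q = 1.43868 × 56.6838 = 81.55 N.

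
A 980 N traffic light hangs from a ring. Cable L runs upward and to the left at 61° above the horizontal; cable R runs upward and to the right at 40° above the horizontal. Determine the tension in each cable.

ΣF_x = 0: −T_L·cos61° + T_R·cos40° = 0 → T_R = 0.632874·T_L.
ΣF_y = 0: T_L·sin61° + T_R·sin40° = 980.
Substitute: T_L·(0.87462 + 0.632874·0.642788) = 980 → T_L = 764.774 ≈ 764.8 N.
Then T_R = 0.632874 × 764.774 = 484.0 N.

T_L = 764.8 N, T_R = 484.0 N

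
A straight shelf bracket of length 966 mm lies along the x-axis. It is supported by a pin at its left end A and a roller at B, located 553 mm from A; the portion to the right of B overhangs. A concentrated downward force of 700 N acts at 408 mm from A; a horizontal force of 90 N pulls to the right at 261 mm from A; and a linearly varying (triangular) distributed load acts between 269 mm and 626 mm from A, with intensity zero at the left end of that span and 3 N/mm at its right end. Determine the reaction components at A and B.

Resultant of the triangular load: ½ × 3 × 357 = 535.5 N, acting at 507 mm from A (one-third of the span from the peak).
Moments about A: B_y·553 − 700·408 − (½·3·357)·507 = 0 → B_y = 557098.5/553 = 1007.41 ≈ 1007 N.
ΣF_y = 0: A_y + 1007.41 − 700 − ½·3·357 = 0 → A_y = 228.1 N.
ΣF_x = 0: A_x + 90 = 0 → A_x = -90.00 N.

A_x = -90.00 N, A_y = 228.1 N, B_y = 1007 N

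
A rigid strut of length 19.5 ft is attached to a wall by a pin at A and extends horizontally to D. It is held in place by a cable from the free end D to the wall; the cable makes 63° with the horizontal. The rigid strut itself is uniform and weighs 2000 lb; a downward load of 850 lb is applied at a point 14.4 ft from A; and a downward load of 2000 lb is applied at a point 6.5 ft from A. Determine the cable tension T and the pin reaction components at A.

ΣM about A: T·sin63°·19.5 − 2000·9.75 − 850·14.4 − 2000·6.5 = 0 → T = 44740/(19.5·0.891007) = 2575.02 ≈ 2575 lb.
ΣF_x = 0: A_x − T·cos63° = 0 → A_x = 2575.02 × 0.45399 = 1169 lb.
ΣF_y = 0: A_y + T·sin63° − 2000 − 850 − 2000 = 0 → A_y = 4850 − 2575.02 × 0.891007 = 2556 lb.

T = 2575 lb, A_x = 1169 lb, A_y = 2556 lb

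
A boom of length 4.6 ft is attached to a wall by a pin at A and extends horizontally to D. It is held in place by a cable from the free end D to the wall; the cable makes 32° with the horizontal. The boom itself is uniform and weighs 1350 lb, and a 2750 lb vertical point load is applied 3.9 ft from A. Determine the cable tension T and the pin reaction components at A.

T = 5674 lb, A_x = 4811 lb, A_y = 1093 lb

ΣM about A: T·sin32°·4.6 − 1350·2.3 − 2750·3.9 = 0 → T = 13830/(4.6·0.529919) = 5673.55 ≈ 5674 lb.
ΣF_x = 0: A_x − T·cos32° = 0 → A_x = 5673.55 × 0.848048 = 4811 lb.
ΣF_y = 0: A_y + T·sin32° − 1350 − 2750 = 0 → A_y = 4100 − 5673.55 × 0.529919 = 1093 lb.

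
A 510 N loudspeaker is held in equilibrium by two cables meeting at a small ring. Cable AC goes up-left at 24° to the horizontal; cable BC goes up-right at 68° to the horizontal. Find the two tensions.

T_AC = 191.2 N, T_BC = 466.2 N

ΣF_x = 0: −T_AC·cos24° + T_BC·cos68° = 0 → T_BC = 2.43868·T_AC.
ΣF_y = 0: T_AC·sin24° + T_BC·sin68° = 510.
Substitute: T_AC·(0.406737 + 2.43868·0.927184) = 510 → T_AC = 191.166 ≈ 191.2 N.
Then T_BC = 2.43868 × 191.166 = 466.2 N.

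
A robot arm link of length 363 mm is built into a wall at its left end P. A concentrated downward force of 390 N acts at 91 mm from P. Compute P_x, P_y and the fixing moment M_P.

ΣF_x = 0: P_x = 0.
ΣF_y = 0: P_y − 390 = 0 → P_y = 390.0 N.
ΣM about P: M_P − 390·91 = 0 → M_P = 35490 N·mm.

P_x = 0, P_y = 390.0 N, M_P = 35490 N·mm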